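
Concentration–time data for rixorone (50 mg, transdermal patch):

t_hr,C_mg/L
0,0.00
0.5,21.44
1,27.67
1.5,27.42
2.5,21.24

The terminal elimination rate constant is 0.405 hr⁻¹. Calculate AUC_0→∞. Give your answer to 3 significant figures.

Trapezoidal AUC_0→2.5:
  [0→0.5]: (0.00+21.44)/2 × 0.5 = 5.36
  [0.5→1]: (21.44+27.67)/2 × 0.5 = 12.2775
  [1→1.5]: (27.67+27.42)/2 × 0.5 = 13.7725
  [1.5→2.5]: (27.42+21.24)/2 × 1 = 24.33
  Sum = 55.74 mg/L·hr
Extrapolated tail: C_last / k_e = 21.24 / 0.405 = 52.444
AUC_0→∞ = 55.74 + 52.444 = 108.184 mg/L·hr

AUC = 108 mg/L·hr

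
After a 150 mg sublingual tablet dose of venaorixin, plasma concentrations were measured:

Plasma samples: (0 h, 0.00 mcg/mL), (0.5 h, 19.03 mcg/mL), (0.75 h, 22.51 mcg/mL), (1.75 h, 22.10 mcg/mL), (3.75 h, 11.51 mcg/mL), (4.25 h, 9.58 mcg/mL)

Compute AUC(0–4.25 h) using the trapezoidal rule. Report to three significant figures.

AUC = 71.1 mcg/mL·h

Trapezoidal AUC_0→4.25:
  [0→0.5]: (0.00+19.03)/2 × 0.5 = 4.7575
  [0.5→0.75]: (19.03+22.51)/2 × 0.25 = 5.1925
  [0.75→1.75]: (22.51+22.10)/2 × 1 = 22.305
  [1.75→3.75]: (22.10+11.51)/2 × 2 = 33.61
  [3.75→4.25]: (11.51+9.58)/2 × 0.5 = 5.2725
  Sum = 71.1375 mcg/mL·h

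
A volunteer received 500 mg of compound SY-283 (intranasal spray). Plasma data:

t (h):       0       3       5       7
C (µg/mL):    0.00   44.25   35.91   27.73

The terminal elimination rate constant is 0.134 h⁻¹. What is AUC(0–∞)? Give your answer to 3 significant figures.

Trapezoidal AUC_0→7:
  [0→3]: (0.00+44.25)/2 × 3 = 66.375
  [3→5]: (44.25+35.91)/2 × 2 = 80.16
  [5→7]: (35.91+27.73)/2 × 2 = 63.64
  Sum = 210.175 µg/mL·h
Extrapolated tail: C_last / k_e = 27.73 / 0.134 = 206.940
AUC_0→∞ = 210.175 + 206.940 = 417.115 µg/mL·h

AUC = 417 µg/mL·h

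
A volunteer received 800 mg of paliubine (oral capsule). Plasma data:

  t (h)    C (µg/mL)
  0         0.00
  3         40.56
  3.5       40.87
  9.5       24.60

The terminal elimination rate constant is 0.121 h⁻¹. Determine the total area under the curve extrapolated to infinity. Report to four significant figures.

AUC = 480.9 µg/mL·h

Trapezoidal AUC_0→9.5:
  [0→3]: (0.00+40.56)/2 × 3 = 60.84
  [3→3.5]: (40.56+40.87)/2 × 0.5 = 20.3575
  [3.5→9.5]: (40.87+24.60)/2 × 6 = 196.41
  Sum = 277.6075 µg/mL·h
Extrapolated tail: C_last / k_e = 24.60 / 0.121 = 203.306
AUC_0→∞ = 277.6075 + 203.306 = 480.9135 µg/mL·h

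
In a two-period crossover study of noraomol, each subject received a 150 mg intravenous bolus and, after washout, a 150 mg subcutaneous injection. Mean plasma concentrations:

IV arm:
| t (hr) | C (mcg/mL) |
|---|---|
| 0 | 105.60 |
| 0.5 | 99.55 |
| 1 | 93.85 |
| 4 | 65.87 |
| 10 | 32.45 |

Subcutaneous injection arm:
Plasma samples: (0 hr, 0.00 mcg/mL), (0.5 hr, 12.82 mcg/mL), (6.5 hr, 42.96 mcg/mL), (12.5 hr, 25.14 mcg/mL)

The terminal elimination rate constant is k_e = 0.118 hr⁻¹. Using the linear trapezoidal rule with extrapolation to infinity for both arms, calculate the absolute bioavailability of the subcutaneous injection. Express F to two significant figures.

F = 0.65

Trapezoidal AUC_0→10 (IV):
  [0→0.5]: (105.60+99.55)/2 × 0.5 = 51.2875
  [0.5→1]: (99.55+93.85)/2 × 0.5 = 48.35
  [1→4]: (93.85+65.87)/2 × 3 = 239.58
  [4→10]: (65.87+32.45)/2 × 6 = 294.96
  Sum = 634.1775 mcg/mL·hr
IV tail: 32.45/0.118 = 275.000; AUC_iv,0→∞ = 634.1775 + 275.000 = 909.1775 mcg/mL·hr
Trapezoidal AUC_0→12.5 (subcutaneous injection):
  [0→0.5]: (0.00+12.82)/2 × 0.5 = 3.205
  [0.5→6.5]: (12.82+42.96)/2 × 6 = 167.34
  [6.5→12.5]: (42.96+25.14)/2 × 6 = 204.3
  Sum = 374.845 mcg/mL·hr
subcutaneous injection tail: 25.14/0.118 = 213.051; AUC_ev,0→∞ = 374.845 + 213.051 = 587.896 mcg/mL·hr
F = (AUC_ev/D_ev)/(AUC_iv/D_iv) = (587.896/150)/(909.1775/150) = 3.91931/6.06118 = 0.6466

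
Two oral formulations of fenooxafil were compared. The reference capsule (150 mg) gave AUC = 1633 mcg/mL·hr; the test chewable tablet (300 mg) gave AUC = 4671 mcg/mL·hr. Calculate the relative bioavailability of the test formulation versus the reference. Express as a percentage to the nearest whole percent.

F_rel = 143%

F_rel = (AUC_test/D_test) / (AUC_ref/D_ref)
      = (4671/300) / (1633/150)
      = 15.57 / 10.8867 = 1.4302 = 143.02%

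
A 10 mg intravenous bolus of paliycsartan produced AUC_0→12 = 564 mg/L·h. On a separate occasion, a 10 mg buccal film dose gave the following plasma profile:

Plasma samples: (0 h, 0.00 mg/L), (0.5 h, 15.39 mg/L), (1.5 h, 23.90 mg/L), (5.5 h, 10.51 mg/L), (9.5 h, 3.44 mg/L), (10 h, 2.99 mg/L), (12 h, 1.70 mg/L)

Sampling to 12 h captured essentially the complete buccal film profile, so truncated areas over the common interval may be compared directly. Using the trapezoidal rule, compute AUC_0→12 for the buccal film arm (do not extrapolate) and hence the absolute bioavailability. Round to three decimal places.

F = 0.224

Trapezoidal AUC_0→12 (buccal film):
  [0→0.5]: (0.00+15.39)/2 × 0.5 = 3.8475
  [0.5→1.5]: (15.39+23.90)/2 × 1 = 19.645
  [1.5→5.5]: (23.90+10.51)/2 × 4 = 68.82
  [5.5→9.5]: (10.51+3.44)/2 × 4 = 27.9
  [9.5→10]: (3.44+2.99)/2 × 0.5 = 1.6075
  [10→12]: (2.99+1.70)/2 × 2 = 4.69
  Sum = 126.51 mg/L·h
F = (AUC_ev/D_ev)/(AUC_iv/D_iv) = (126.51/10)/(564/10) = 12.651/56.4 = 0.2243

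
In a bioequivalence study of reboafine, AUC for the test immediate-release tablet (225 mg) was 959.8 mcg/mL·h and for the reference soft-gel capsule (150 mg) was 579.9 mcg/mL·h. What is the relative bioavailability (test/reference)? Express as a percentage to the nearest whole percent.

F_rel = (AUC_test/D_test) / (AUC_ref/D_ref)
      = (959.8/225) / (579.9/150)
      = 4.26578 / 3.866 = 1.1034 = 110.34%

F_rel = 110%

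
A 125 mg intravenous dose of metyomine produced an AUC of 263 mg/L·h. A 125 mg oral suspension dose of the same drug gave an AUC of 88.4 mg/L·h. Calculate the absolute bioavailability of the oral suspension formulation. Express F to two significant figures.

F = 0.34

F = (AUC_ev / D_ev) / (AUC_iv / D_iv)
  = (88.4/125) / (263/125)
  = 0.7072 / 2.104 = 0.3361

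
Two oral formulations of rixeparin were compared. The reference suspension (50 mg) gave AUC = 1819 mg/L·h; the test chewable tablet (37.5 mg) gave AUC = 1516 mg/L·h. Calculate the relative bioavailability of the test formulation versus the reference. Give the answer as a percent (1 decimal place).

F_rel = (AUC_test/D_test) / (AUC_ref/D_ref)
      = (1516/37.5) / (1819/50)
      = 40.4267 / 36.38 = 1.1112 = 111.12%

F_rel = 111.1%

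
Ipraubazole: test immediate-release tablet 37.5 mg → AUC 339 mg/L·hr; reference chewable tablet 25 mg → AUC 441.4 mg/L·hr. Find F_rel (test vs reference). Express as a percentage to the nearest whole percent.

F_rel = (AUC_test/D_test) / (AUC_ref/D_ref)
      = (339/37.5) / (441.4/25)
      = 9.04 / 17.656 = 0.5120 = 51.20%

F_rel = 51%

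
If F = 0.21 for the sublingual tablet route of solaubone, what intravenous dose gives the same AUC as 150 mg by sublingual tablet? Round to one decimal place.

Systemic exposure from an extravascular dose = F × D_ev, so the equivalent IV dose is F × D_ev.
D_iv = F × D_ev = 0.21 × 150 = 31.5 mg

D_iv = 31.5 mg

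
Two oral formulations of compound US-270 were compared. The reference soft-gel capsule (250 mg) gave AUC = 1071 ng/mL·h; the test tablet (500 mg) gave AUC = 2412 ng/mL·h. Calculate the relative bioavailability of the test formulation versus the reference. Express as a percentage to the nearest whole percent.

F_rel = 113%

F_rel = (AUC_test/D_test) / (AUC_ref/D_ref)
      = (2412/500) / (1071/250)
      = 4.824 / 4.284 = 1.1261 = 112.61%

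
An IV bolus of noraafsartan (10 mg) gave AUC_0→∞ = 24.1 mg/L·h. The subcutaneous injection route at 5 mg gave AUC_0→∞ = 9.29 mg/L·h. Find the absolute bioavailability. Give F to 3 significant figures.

F = (AUC_ev / D_ev) / (AUC_iv / D_iv)
  = (9.29/5) / (24.1/10)
  = 1.858 / 2.41 = 0.7710

F = 0.771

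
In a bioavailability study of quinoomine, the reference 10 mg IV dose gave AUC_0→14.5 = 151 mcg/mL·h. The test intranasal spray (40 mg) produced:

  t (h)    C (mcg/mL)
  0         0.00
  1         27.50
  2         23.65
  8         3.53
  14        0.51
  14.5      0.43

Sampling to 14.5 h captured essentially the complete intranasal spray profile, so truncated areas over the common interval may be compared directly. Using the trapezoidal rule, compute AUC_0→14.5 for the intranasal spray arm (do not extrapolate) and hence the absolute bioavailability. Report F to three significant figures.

Trapezoidal AUC_0→14.5 (intranasal spray):
  [0→1]: (0.00+27.50)/2 × 1 = 13.75
  [1→2]: (27.50+23.65)/2 × 1 = 25.575
  [2→8]: (23.65+3.53)/2 × 6 = 81.54
  [8→14]: (3.53+0.51)/2 × 6 = 12.12
  [14→14.5]: (0.51+0.43)/2 × 0.5 = 0.235
  Sum = 133.22 mcg/mL·h
F = (AUC_ev/D_ev)/(AUC_iv/D_iv) = (133.22/40)/(151/10) = 3.3305/15.1 = 0.2206

F = 0.221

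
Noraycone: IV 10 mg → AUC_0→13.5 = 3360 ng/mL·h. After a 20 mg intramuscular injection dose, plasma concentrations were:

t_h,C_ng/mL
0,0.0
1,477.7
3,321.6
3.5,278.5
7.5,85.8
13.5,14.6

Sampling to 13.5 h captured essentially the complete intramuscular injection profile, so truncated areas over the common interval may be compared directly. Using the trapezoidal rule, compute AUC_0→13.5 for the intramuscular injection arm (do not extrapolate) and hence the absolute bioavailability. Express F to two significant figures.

Trapezoidal AUC_0→13.5 (intramuscular injection):
  [0→1]: (0.0+477.7)/2 × 1 = 238.85
  [1→3]: (477.7+321.6)/2 × 2 = 799.3
  [3→3.5]: (321.6+278.5)/2 × 0.5 = 150.025
  [3.5→7.5]: (278.5+85.8)/2 × 4 = 728.6
  [7.5→13.5]: (85.8+14.6)/2 × 6 = 301.2
  Sum = 2217.975 ng/mL·h
F = (AUC_ev/D_ev)/(AUC_iv/D_iv) = (2217.975/20)/(3360/10) = 110.89875/336 = 0.3301

F = 0.33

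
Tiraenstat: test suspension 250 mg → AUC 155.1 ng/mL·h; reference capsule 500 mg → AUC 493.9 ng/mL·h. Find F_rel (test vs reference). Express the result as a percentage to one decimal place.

F_rel = 62.8%

F_rel = (AUC_test/D_test) / (AUC_ref/D_ref)
      = (155.1/250) / (493.9/500)
      = 0.6204 / 0.9878 = 0.6281 = 62.81%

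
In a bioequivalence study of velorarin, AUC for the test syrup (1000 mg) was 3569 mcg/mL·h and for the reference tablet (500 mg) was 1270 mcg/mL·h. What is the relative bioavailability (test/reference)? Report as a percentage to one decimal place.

F_rel = (AUC_test/D_test) / (AUC_ref/D_ref)
      = (3569/1000) / (1270/500)
      = 3.569 / 2.54 = 1.4051 = 140.51%

F_rel = 140.5%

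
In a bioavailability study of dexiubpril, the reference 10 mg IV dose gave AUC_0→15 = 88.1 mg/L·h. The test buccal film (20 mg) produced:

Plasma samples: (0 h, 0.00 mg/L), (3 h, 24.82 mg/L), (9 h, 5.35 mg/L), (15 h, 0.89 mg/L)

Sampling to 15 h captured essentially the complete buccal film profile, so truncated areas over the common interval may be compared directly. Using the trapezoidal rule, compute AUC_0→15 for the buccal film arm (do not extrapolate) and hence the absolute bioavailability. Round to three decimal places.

Trapezoidal AUC_0→15 (buccal film):
  [0→3]: (0.00+24.82)/2 × 3 = 37.23
  [3→9]: (24.82+5.35)/2 × 6 = 90.51
  [9→15]: (5.35+0.89)/2 × 6 = 18.72
  Sum = 146.46 mg/L·h
F = (AUC_ev/D_ev)/(AUC_iv/D_iv) = (146.46/20)/(88.1/10) = 7.323/8.81 = 0.8312

F = 0.831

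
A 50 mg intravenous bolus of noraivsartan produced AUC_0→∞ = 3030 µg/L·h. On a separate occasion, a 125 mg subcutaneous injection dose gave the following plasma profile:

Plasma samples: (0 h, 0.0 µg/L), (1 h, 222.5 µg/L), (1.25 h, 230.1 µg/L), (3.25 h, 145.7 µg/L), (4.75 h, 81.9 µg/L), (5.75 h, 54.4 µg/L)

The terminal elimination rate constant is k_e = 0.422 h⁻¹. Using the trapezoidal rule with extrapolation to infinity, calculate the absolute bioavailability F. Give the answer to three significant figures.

Trapezoidal AUC_0→5.75 (subcutaneous injection):
  [0→1]: (0.0+222.5)/2 × 1 = 111.25
  [1→1.25]: (222.5+230.1)/2 × 0.25 = 56.575
  [1.25→3.25]: (230.1+145.7)/2 × 2 = 375.8
  [3.25→4.75]: (145.7+81.9)/2 × 1.5 = 170.7
  [4.75→5.75]: (81.9+54.4)/2 × 1 = 68.15
  Sum = 782.475 µg/L·h
Tail: C_last/k_e = 54.4/0.422 = 128.910
AUC_0→∞ (subcutaneous injection) = 782.475 + 128.910 = 911.385 µg/L·h
F = (AUC_ev/D_ev)/(AUC_iv/D_iv) = (911.385/125)/(3030/50) = 7.29108/60.6 = 0.1203

F = 0.120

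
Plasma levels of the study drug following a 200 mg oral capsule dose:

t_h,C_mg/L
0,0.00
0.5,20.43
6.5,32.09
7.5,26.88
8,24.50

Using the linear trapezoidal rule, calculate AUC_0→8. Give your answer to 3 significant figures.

AUC = 205 mg/L·h

Trapezoidal AUC_0→8:
  [0→0.5]: (0.00+20.43)/2 × 0.5 = 5.1075
  [0.5→6.5]: (20.43+32.09)/2 × 6 = 157.56
  [6.5→7.5]: (32.09+26.88)/2 × 1 = 29.485
  [7.5→8]: (26.88+24.50)/2 × 0.5 = 12.845
  Sum = 204.9975 mg/L·h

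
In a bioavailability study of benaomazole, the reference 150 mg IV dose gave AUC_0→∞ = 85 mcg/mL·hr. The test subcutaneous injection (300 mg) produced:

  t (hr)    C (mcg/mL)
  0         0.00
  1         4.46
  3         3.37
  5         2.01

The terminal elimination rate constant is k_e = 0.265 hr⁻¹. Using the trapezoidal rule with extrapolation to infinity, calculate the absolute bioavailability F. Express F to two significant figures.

Trapezoidal AUC_0→5 (subcutaneous injection):
  [0→1]: (0.00+4.46)/2 × 1 = 2.23
  [1→3]: (4.46+3.37)/2 × 2 = 7.83
  [3→5]: (3.37+2.01)/2 × 2 = 5.38
  Sum = 15.44 mcg/mL·hr
Tail: C_last/k_e = 2.01/0.265 = 7.585
AUC_0→∞ (subcutaneous injection) = 15.44 + 7.585 = 23.025 mcg/mL·hr
F = (AUC_ev/D_ev)/(AUC_iv/D_iv) = (23.025/300)/(85/150) = 0.07675/0.566667 = 0.1354

F = 0.14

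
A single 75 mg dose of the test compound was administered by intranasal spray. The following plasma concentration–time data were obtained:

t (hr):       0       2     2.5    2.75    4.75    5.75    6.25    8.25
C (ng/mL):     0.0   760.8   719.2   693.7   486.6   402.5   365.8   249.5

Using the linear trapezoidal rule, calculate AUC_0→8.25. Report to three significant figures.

Trapezoidal AUC_0→8.25:
  [0→2]: (0.0+760.8)/2 × 2 = 760.8
  [2→2.5]: (760.8+719.2)/2 × 0.5 = 370.0
  [2.5→2.75]: (719.2+693.7)/2 × 0.25 = 176.6125
  [2.75→4.75]: (693.7+486.6)/2 × 2 = 1180.3
  [4.75→5.75]: (486.6+402.5)/2 × 1 = 444.55
  [5.75→6.25]: (402.5+365.8)/2 × 0.5 = 192.075
  [6.25→8.25]: (365.8+249.5)/2 × 2 = 615.3
  Sum = 3739.6375 ng/mL·hr

AUC = 3740 ng/mL·hr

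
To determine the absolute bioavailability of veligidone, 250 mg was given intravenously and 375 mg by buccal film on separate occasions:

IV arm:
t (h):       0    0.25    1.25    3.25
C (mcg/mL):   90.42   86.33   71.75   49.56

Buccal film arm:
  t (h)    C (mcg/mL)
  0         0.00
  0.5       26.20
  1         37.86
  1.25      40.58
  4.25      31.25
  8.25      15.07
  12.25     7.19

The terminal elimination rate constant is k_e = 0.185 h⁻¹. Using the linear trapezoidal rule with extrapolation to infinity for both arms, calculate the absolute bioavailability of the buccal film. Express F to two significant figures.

F = 0.43

Trapezoidal AUC_0→3.25 (IV):
  [0→0.25]: (90.42+86.33)/2 × 0.25 = 22.09375
  [0.25→1.25]: (86.33+71.75)/2 × 1 = 79.04
  [1.25→3.25]: (71.75+49.56)/2 × 2 = 121.31
  Sum = 222.44375 mcg/mL·h
IV tail: 49.56/0.185 = 267.892; AUC_iv,0→∞ = 222.44375 + 267.892 = 490.33575 mcg/mL·h
Trapezoidal AUC_0→12.25 (buccal film):
  [0→0.5]: (0.00+26.20)/2 × 0.5 = 6.55
  [0.5→1]: (26.20+37.86)/2 × 0.5 = 16.015
  [1→1.25]: (37.86+40.58)/2 × 0.25 = 9.805
  [1.25→4.25]: (40.58+31.25)/2 × 3 = 107.745
  [4.25→8.25]: (31.25+15.07)/2 × 4 = 92.64
  [8.25→12.25]: (15.07+7.19)/2 × 4 = 44.52
  Sum = 277.275 mcg/mL·h
buccal film tail: 7.19/0.185 = 38.865; AUC_ev,0→∞ = 277.275 + 38.865 = 316.14 mcg/mL·h
F = (AUC_ev/D_ev)/(AUC_iv/D_iv) = (316.14/375)/(490.33575/250) = 0.84304/1.961343 = 0.4298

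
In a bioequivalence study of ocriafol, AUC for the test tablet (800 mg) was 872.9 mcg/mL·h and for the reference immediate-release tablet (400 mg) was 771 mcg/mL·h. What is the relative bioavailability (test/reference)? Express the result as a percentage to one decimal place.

F_rel = (AUC_test/D_test) / (AUC_ref/D_ref)
      = (872.9/800) / (771/400)
      = 1.091125 / 1.9275 = 0.5661 = 56.61%

F_rel = 56.6%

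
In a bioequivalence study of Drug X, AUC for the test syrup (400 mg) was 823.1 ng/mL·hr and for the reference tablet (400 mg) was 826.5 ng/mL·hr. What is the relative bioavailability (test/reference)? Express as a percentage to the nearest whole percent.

F_rel = 100%

F_rel = (AUC_test/D_test) / (AUC_ref/D_ref)
      = (823.1/400) / (826.5/400)
      = 2.05775 / 2.06625 = 0.9959 = 99.59%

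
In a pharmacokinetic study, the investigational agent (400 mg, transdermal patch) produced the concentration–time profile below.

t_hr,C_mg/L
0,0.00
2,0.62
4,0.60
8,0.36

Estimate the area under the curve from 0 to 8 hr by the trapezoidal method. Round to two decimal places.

AUC = 3.76 mg/L·hr

Trapezoidal AUC_0→8:
  [0→2]: (0.00+0.62)/2 × 2 = 0.62
  [2→4]: (0.62+0.60)/2 × 2 = 1.22
  [4→8]: (0.60+0.36)/2 × 4 = 1.92
  Sum = 3.76 mg/L·hr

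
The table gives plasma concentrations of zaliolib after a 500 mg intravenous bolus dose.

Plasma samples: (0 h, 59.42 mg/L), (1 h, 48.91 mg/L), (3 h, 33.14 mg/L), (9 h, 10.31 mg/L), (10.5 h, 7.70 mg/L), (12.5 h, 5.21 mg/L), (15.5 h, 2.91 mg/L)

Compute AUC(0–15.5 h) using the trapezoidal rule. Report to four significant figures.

AUC = 305.2 mg/L·h

Trapezoidal AUC_0→15.5:
  [0→1]: (59.42+48.91)/2 × 1 = 54.165
  [1→3]: (48.91+33.14)/2 × 2 = 82.05
  [3→9]: (33.14+10.31)/2 × 6 = 130.35
  [9→10.5]: (10.31+7.70)/2 × 1.5 = 13.5075
  [10.5→12.5]: (7.70+5.21)/2 × 2 = 12.91
  [12.5→15.5]: (5.21+2.91)/2 × 3 = 12.18
  Sum = 305.1625 mg/L·h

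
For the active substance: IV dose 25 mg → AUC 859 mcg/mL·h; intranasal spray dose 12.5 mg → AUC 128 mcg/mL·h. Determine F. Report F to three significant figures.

F = 0.298

F = (AUC_ev / D_ev) / (AUC_iv / D_iv)
  = (128/12.5) / (859/25)
  = 10.24 / 34.36 = 0.2980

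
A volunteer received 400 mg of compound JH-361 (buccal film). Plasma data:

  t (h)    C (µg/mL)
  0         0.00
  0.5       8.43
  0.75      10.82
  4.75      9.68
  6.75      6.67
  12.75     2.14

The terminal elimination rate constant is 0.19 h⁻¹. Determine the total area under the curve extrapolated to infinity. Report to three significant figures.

Trapezoidal AUC_0→12.75:
  [0→0.5]: (0.00+8.43)/2 × 0.5 = 2.1075
  [0.5→0.75]: (8.43+10.82)/2 × 0.25 = 2.40625
  [0.75→4.75]: (10.82+9.68)/2 × 4 = 41.0
  [4.75→6.75]: (9.68+6.67)/2 × 2 = 16.35
  [6.75→12.75]: (6.67+2.14)/2 × 6 = 26.43
  Sum = 88.29375 µg/mL·h
Extrapolated tail: C_last / k_e = 2.14 / 0.19 = 11.263
AUC_0→∞ = 88.29375 + 11.263 = 99.55675 µg/mL·h

AUC = 99.6 µg/mL·h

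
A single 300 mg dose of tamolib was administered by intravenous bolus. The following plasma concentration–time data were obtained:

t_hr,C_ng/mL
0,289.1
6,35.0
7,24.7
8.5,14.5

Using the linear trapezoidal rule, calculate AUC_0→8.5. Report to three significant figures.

AUC = 1030 ng/mL·hr

Trapezoidal AUC_0→8.5:
  [0→6]: (289.1+35.0)/2 × 6 = 972.3
  [6→7]: (35.0+24.7)/2 × 1 = 29.85
  [7→8.5]: (24.7+14.5)/2 × 1.5 = 29.4
  Sum = 1031.55 ng/mL·hr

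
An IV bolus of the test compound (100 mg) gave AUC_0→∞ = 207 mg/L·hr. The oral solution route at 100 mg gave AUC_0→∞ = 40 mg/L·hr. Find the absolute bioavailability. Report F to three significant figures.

F = 0.193

F = (AUC_ev / D_ev) / (AUC_iv / D_iv)
  = (40/100) / (207/100)
  = 0.4 / 2.07 = 0.1932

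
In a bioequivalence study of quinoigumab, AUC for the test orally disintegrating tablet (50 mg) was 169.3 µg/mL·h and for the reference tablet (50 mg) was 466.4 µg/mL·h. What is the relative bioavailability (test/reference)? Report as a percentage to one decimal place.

F_rel = (AUC_test/D_test) / (AUC_ref/D_ref)
      = (169.3/50) / (466.4/50)
      = 3.386 / 9.328 = 0.3630 = 36.30%

F_rel = 36.3%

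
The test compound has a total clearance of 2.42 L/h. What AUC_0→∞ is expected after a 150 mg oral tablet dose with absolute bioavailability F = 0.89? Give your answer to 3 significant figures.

AUC = 55.2 mg/L·h

AUC_0→∞ = F × Dose / CL
        = 0.89 × 150 / 2.42 = 55.1653 mg/L·h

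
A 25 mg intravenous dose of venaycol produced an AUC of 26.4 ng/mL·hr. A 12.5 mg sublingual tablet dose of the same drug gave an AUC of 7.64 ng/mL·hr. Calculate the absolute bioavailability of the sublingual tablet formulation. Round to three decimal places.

F = (AUC_ev / D_ev) / (AUC_iv / D_iv)
  = (7.64/12.5) / (26.4/25)
  = 0.6112 / 1.056 = 0.5788

F = 0.579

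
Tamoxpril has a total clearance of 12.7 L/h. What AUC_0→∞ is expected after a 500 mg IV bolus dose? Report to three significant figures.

AUC = 39.4 mg/L·h

AUC_0→∞ = Dose_iv / CL
        = 500 / 12.7 = 39.3701 mg/L·h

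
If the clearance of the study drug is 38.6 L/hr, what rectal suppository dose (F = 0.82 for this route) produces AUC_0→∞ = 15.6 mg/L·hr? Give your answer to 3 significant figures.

Dose = 734 mg

Dose = CL × AUC_0→∞ / F
     = 38.6 × 15.6 / 0.82 = 734.341 mg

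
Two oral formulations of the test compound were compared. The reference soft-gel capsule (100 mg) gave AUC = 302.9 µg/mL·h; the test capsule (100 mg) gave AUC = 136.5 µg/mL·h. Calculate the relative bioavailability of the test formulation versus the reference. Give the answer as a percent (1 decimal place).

F_rel = (AUC_test/D_test) / (AUC_ref/D_ref)
      = (136.5/100) / (302.9/100)
      = 1.365 / 3.029 = 0.4506 = 45.06%

F_rel = 45.1%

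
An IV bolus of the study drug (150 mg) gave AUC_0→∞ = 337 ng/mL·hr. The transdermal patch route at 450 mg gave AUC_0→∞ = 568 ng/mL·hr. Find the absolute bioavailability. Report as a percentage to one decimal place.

F = 56.2%

F = (AUC_ev / D_ev) / (AUC_iv / D_iv)
  = (568/450) / (337/150)
  = 1.26222 / 2.24667 = 0.5618
  = 56.18%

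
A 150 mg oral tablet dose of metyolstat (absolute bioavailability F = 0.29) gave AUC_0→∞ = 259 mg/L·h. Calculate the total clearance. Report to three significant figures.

CL = 0.168 L/h

CL = F × Dose / AUC_0→∞
   = 0.29 × 150 / 259 = 0.167954 L/h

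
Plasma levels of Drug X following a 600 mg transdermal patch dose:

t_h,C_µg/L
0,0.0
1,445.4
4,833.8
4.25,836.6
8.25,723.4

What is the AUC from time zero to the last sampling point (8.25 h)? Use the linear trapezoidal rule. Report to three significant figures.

Trapezoidal AUC_0→8.25:
  [0→1]: (0.0+445.4)/2 × 1 = 222.7
  [1→4]: (445.4+833.8)/2 × 3 = 1918.8
  [4→4.25]: (833.8+836.6)/2 × 0.25 = 208.8
  [4.25→8.25]: (836.6+723.4)/2 × 4 = 3120.0
  Sum = 5470.3 µg/L·h

AUC = 5470 µg/L·h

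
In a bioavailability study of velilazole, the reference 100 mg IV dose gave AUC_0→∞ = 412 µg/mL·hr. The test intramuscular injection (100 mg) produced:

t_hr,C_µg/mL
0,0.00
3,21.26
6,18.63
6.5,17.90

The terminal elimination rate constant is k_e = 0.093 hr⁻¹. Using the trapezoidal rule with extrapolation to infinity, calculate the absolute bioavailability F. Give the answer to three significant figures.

Trapezoidal AUC_0→6.5 (intramuscular injection):
  [0→3]: (0.00+21.26)/2 × 3 = 31.89
  [3→6]: (21.26+18.63)/2 × 3 = 59.835
  [6→6.5]: (18.63+17.90)/2 × 0.5 = 9.1325
  Sum = 100.8575 µg/mL·hr
Tail: C_last/k_e = 17.90/0.093 = 192.473
AUC_0→∞ (intramuscular injection) = 100.8575 + 192.473 = 293.3305 µg/mL·hr
F = (AUC_ev/D_ev)/(AUC_iv/D_iv) = (293.3305/100)/(412/100) = 2.933305/4.12 = 0.7120

F = 0.712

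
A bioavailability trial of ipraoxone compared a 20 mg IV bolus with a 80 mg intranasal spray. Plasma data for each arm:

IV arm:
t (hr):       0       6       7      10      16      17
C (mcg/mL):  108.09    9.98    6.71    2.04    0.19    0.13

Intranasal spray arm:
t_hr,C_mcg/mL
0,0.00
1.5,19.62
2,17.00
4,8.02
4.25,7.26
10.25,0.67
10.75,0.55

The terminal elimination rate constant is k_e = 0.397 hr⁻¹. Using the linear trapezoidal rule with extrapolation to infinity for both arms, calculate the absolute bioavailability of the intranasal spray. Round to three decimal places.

F = 0.050

Trapezoidal AUC_0→17 (IV):
  [0→6]: (108.09+9.98)/2 × 6 = 354.21
  [6→7]: (9.98+6.71)/2 × 1 = 8.345
  [7→10]: (6.71+2.04)/2 × 3 = 13.125
  [10→16]: (2.04+0.19)/2 × 6 = 6.69
  [16→17]: (0.19+0.13)/2 × 1 = 0.16
  Sum = 382.53 mcg/mL·hr
IV tail: 0.13/0.397 = 0.327; AUC_iv,0→∞ = 382.53 + 0.327 = 382.857 mcg/mL·hr
Trapezoidal AUC_0→10.75 (intranasal spray):
  [0→1.5]: (0.00+19.62)/2 × 1.5 = 14.715
  [1.5→2]: (19.62+17.00)/2 × 0.5 = 9.155
  [2→4]: (17.00+8.02)/2 × 2 = 25.02
  [4→4.25]: (8.02+7.26)/2 × 0.25 = 1.91
  [4.25→10.25]: (7.26+0.67)/2 × 6 = 23.79
  [10.25→10.75]: (0.67+0.55)/2 × 0.5 = 0.305
  Sum = 74.895 mcg/mL·hr
intranasal spray tail: 0.55/0.397 = 1.385; AUC_ev,0→∞ = 74.895 + 1.385 = 76.28 mcg/mL·hr
F = (AUC_ev/D_ev)/(AUC_iv/D_iv) = (76.28/80)/(382.857/20) = 0.9535/19.14285 = 0.0498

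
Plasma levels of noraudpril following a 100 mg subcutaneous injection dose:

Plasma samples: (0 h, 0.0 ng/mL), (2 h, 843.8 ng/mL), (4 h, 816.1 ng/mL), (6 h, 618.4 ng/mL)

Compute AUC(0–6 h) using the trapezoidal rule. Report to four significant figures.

AUC = 3938 ng/mL·h

Trapezoidal AUC_0→6:
  [0→2]: (0.0+843.8)/2 × 2 = 843.8
  [2→4]: (843.8+816.1)/2 × 2 = 1659.9
  [4→6]: (816.1+618.4)/2 × 2 = 1434.5
  Sum = 3938.2 ng/mL·h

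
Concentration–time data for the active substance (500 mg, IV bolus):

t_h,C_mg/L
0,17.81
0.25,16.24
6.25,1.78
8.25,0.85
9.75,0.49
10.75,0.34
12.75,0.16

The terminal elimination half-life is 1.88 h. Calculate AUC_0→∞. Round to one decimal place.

Trapezoidal AUC_0→12.75:
  [0→0.25]: (17.81+16.24)/2 × 0.25 = 4.25625
  [0.25→6.25]: (16.24+1.78)/2 × 6 = 54.06
  [6.25→8.25]: (1.78+0.85)/2 × 2 = 2.63
  [8.25→9.75]: (0.85+0.49)/2 × 1.5 = 1.005
  [9.75→10.75]: (0.49+0.34)/2 × 1 = 0.415
  [10.75→12.75]: (0.34+0.16)/2 × 2 = 0.5
  Sum = 62.86625 mg/L·h
k_e = ln2 / t½ = 0.693147 / 1.88 = 0.3687 h^-1
Extrapolated tail: C_last / k_e = 0.16 / 0.3687 = 0.434
AUC_0→∞ = 62.86625 + 0.434 = 63.30025 mg/L·h

AUC = 63.3 mg/L·h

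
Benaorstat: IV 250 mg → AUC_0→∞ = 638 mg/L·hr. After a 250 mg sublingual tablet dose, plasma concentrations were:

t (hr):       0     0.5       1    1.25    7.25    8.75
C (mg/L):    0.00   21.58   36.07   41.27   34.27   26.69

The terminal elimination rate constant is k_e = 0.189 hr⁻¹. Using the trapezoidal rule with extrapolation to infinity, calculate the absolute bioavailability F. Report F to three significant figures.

F = 0.694

Trapezoidal AUC_0→8.75 (sublingual tablet):
  [0→0.5]: (0.00+21.58)/2 × 0.5 = 5.395
  [0.5→1]: (21.58+36.07)/2 × 0.5 = 14.4125
  [1→1.25]: (36.07+41.27)/2 × 0.25 = 9.6675
  [1.25→7.25]: (41.27+34.27)/2 × 6 = 226.62
  [7.25→8.75]: (34.27+26.69)/2 × 1.5 = 45.72
  Sum = 301.815 mg/L·hr
Tail: C_last/k_e = 26.69/0.189 = 141.217
AUC_0→∞ (sublingual tablet) = 301.815 + 141.217 = 443.032 mg/L·hr
F = (AUC_ev/D_ev)/(AUC_iv/D_iv) = (443.032/250)/(638/250) = 1.772128/2.552 = 0.6944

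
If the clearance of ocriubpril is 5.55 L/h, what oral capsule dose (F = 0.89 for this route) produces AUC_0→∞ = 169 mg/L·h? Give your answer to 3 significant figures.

Dose = 1050 mg

Dose = CL × AUC_0→∞ / F
     = 5.55 × 169 / 0.89 = 1053.88 mg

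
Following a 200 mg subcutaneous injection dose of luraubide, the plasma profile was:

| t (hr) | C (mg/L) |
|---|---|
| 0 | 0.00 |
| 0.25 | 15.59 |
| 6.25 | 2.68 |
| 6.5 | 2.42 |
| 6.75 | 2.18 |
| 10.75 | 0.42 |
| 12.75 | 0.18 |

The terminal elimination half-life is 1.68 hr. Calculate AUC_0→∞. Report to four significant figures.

AUC = 64.21 mg/L·hr

Trapezoidal AUC_0→12.75:
  [0→0.25]: (0.00+15.59)/2 × 0.25 = 1.94875
  [0.25→6.25]: (15.59+2.68)/2 × 6 = 54.81
  [6.25→6.5]: (2.68+2.42)/2 × 0.25 = 0.6375
  [6.5→6.75]: (2.42+2.18)/2 × 0.25 = 0.575
  [6.75→10.75]: (2.18+0.42)/2 × 4 = 5.2
  [10.75→12.75]: (0.42+0.18)/2 × 2 = 0.6
  Sum = 63.77125 mg/L·hr
k_e = ln2 / t½ = 0.693147 / 1.68 = 0.4126 hr^-1
Extrapolated tail: C_last / k_e = 0.18 / 0.4126 = 0.436
AUC_0→∞ = 63.77125 + 0.436 = 64.20725 mg/L·hr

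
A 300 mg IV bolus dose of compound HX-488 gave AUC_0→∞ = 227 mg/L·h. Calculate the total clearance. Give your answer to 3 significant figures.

CL = Dose_iv / AUC_0→∞
   = 300 / 227 = 1.32159 L/h

CL = 1.32 L/h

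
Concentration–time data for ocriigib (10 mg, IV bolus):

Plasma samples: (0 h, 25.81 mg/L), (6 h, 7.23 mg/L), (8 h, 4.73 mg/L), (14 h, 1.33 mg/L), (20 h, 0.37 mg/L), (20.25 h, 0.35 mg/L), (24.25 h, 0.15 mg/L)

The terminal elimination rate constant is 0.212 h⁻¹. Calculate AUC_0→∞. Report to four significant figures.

AUC = 136.2 mg/L·h

Trapezoidal AUC_0→24.25:
  [0→6]: (25.81+7.23)/2 × 6 = 99.12
  [6→8]: (7.23+4.73)/2 × 2 = 11.96
  [8→14]: (4.73+1.33)/2 × 6 = 18.18
  [14→20]: (1.33+0.37)/2 × 6 = 5.1
  [20→20.25]: (0.37+0.35)/2 × 0.25 = 0.09
  [20.25→24.25]: (0.35+0.15)/2 × 4 = 1.0
  Sum = 135.45 mg/L·h
Extrapolated tail: C_last / k_e = 0.15 / 0.212 = 0.708
AUC_0→∞ = 135.45 + 0.708 = 136.158 mg/L·h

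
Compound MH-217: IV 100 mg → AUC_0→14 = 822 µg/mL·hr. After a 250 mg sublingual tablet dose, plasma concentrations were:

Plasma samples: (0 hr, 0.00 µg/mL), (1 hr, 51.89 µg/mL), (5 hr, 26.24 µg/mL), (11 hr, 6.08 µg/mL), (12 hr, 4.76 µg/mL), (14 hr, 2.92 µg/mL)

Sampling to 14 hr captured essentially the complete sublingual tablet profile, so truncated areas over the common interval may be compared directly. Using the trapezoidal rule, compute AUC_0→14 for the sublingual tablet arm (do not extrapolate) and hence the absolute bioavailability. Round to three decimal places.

F = 0.142

Trapezoidal AUC_0→14 (sublingual tablet):
  [0→1]: (0.00+51.89)/2 × 1 = 25.945
  [1→5]: (51.89+26.24)/2 × 4 = 156.26
  [5→11]: (26.24+6.08)/2 × 6 = 96.96
  [11→12]: (6.08+4.76)/2 × 1 = 5.42
  [12→14]: (4.76+2.92)/2 × 2 = 7.68
  Sum = 292.265 µg/mL·hr
F = (AUC_ev/D_ev)/(AUC_iv/D_iv) = (292.265/250)/(822/100) = 1.16906/8.22 = 0.1422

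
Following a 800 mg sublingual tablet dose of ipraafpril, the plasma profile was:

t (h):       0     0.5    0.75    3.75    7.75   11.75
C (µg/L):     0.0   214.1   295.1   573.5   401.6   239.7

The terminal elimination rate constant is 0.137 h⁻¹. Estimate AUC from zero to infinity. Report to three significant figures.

AUC = 6400 µg/L·h

Trapezoidal AUC_0→11.75:
  [0→0.5]: (0.0+214.1)/2 × 0.5 = 53.525
  [0.5→0.75]: (214.1+295.1)/2 × 0.25 = 63.65
  [0.75→3.75]: (295.1+573.5)/2 × 3 = 1302.9
  [3.75→7.75]: (573.5+401.6)/2 × 4 = 1950.2
  [7.75→11.75]: (401.6+239.7)/2 × 4 = 1282.6
  Sum = 4652.875 µg/L·h
Extrapolated tail: C_last / k_e = 239.7 / 0.137 = 1749.635
AUC_0→∞ = 4652.875 + 1749.635 = 6402.51 µg/L·h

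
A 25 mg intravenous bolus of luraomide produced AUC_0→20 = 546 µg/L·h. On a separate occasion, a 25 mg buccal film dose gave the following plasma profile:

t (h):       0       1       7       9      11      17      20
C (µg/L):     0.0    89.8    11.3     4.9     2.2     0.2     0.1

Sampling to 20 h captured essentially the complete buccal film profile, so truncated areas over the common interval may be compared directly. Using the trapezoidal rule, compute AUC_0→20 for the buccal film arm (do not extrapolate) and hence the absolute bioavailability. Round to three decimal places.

Trapezoidal AUC_0→20 (buccal film):
  [0→1]: (0.0+89.8)/2 × 1 = 44.9
  [1→7]: (89.8+11.3)/2 × 6 = 303.3
  [7→9]: (11.3+4.9)/2 × 2 = 16.2
  [9→11]: (4.9+2.2)/2 × 2 = 7.1
  [11→17]: (2.2+0.2)/2 × 6 = 7.2
  [17→20]: (0.2+0.1)/2 × 3 = 0.45
  Sum = 379.15 µg/L·h
F = (AUC_ev/D_ev)/(AUC_iv/D_iv) = (379.15/25)/(546/25) = 15.166/21.84 = 0.6944

F = 0.694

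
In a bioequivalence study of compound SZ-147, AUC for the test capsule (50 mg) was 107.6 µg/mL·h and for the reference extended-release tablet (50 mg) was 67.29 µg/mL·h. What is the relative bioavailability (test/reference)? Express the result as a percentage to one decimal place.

F_rel = 159.9%

F_rel = (AUC_test/D_test) / (AUC_ref/D_ref)
      = (107.6/50) / (67.29/50)
      = 2.152 / 1.3458 = 1.5990 = 159.90%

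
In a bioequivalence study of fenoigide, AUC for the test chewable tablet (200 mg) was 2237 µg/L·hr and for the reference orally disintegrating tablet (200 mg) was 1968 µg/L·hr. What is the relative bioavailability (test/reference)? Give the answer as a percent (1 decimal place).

F_rel = (AUC_test/D_test) / (AUC_ref/D_ref)
      = (2237/200) / (1968/200)
      = 11.185 / 9.84 = 1.1367 = 113.67%

F_rel = 113.7%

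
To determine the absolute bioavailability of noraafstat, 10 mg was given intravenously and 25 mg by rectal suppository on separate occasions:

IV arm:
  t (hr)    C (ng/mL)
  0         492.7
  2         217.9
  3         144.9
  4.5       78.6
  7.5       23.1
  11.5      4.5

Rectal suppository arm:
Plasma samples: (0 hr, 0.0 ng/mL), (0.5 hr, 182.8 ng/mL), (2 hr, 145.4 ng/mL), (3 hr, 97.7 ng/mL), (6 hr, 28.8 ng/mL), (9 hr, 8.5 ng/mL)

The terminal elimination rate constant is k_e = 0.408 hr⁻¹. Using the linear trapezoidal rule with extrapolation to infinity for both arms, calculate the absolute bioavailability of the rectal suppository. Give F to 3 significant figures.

F = 0.213

Trapezoidal AUC_0→11.5 (IV):
  [0→2]: (492.7+217.9)/2 × 2 = 710.6
  [2→3]: (217.9+144.9)/2 × 1 = 181.4
  [3→4.5]: (144.9+78.6)/2 × 1.5 = 167.625
  [4.5→7.5]: (78.6+23.1)/2 × 3 = 152.55
  [7.5→11.5]: (23.1+4.5)/2 × 4 = 55.2
  Sum = 1267.375 ng/mL·hr
IV tail: 4.5/0.408 = 11.029; AUC_iv,0→∞ = 1267.375 + 11.029 = 1278.404 ng/mL·hr
Trapezoidal AUC_0→9 (rectal suppository):
  [0→0.5]: (0.0+182.8)/2 × 0.5 = 45.7
  [0.5→2]: (182.8+145.4)/2 × 1.5 = 246.15
  [2→3]: (145.4+97.7)/2 × 1 = 121.55
  [3→6]: (97.7+28.8)/2 × 3 = 189.75
  [6→9]: (28.8+8.5)/2 × 3 = 55.95
  Sum = 659.1 ng/mL·hr
rectal suppository tail: 8.5/0.408 = 20.833; AUC_ev,0→∞ = 659.1 + 20.833 = 679.933 ng/mL·hr
F = (AUC_ev/D_ev)/(AUC_iv/D_iv) = (679.933/25)/(1278.404/10) = 27.19732/127.8404 = 0.2127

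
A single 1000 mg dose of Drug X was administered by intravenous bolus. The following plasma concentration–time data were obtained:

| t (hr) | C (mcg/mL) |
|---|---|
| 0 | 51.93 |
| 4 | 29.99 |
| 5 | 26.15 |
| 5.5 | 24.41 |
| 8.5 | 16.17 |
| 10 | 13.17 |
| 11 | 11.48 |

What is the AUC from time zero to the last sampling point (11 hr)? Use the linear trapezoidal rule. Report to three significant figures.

Trapezoidal AUC_0→11:
  [0→4]: (51.93+29.99)/2 × 4 = 163.84
  [4→5]: (29.99+26.15)/2 × 1 = 28.07
  [5→5.5]: (26.15+24.41)/2 × 0.5 = 12.64
  [5.5→8.5]: (24.41+16.17)/2 × 3 = 60.87
  [8.5→10]: (16.17+13.17)/2 × 1.5 = 22.005
  [10→11]: (13.17+11.48)/2 × 1 = 12.325
  Sum = 299.75 mcg/mL·hr

AUC = 300 mcg/mL·hr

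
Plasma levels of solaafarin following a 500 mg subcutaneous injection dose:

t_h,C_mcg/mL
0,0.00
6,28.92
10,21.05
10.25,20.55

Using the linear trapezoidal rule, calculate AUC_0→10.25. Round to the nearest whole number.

Trapezoidal AUC_0→10.25:
  [0→6]: (0.00+28.92)/2 × 6 = 86.76
  [6→10]: (28.92+21.05)/2 × 4 = 99.94
  [10→10.25]: (21.05+20.55)/2 × 0.25 = 5.2
  Sum = 191.9 mcg/mL·h

AUC = 192 mcg/mL·h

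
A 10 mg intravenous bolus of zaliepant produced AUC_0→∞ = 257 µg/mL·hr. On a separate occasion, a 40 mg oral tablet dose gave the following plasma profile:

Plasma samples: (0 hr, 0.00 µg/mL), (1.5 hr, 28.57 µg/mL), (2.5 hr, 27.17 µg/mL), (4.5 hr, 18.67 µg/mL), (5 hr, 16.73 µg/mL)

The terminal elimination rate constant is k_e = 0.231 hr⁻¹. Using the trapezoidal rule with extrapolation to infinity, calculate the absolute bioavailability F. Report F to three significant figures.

Trapezoidal AUC_0→5 (oral tablet):
  [0→1.5]: (0.00+28.57)/2 × 1.5 = 21.4275
  [1.5→2.5]: (28.57+27.17)/2 × 1 = 27.87
  [2.5→4.5]: (27.17+18.67)/2 × 2 = 45.84
  [4.5→5]: (18.67+16.73)/2 × 0.5 = 8.85
  Sum = 103.9875 µg/mL·hr
Tail: C_last/k_e = 16.73/0.231 = 72.424
AUC_0→∞ (oral tablet) = 103.9875 + 72.424 = 176.4115 µg/mL·hr
F = (AUC_ev/D_ev)/(AUC_iv/D_iv) = (176.4115/40)/(257/10) = 4.4102875/25.7 = 0.1716

F = 0.172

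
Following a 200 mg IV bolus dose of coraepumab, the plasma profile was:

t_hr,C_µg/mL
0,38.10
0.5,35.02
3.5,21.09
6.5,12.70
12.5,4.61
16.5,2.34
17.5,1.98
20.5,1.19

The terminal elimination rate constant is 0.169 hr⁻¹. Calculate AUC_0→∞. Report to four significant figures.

Trapezoidal AUC_0→20.5:
  [0→0.5]: (38.10+35.02)/2 × 0.5 = 18.28
  [0.5→3.5]: (35.02+21.09)/2 × 3 = 84.165
  [3.5→6.5]: (21.09+12.70)/2 × 3 = 50.685
  [6.5→12.5]: (12.70+4.61)/2 × 6 = 51.93
  [12.5→16.5]: (4.61+2.34)/2 × 4 = 13.9
  [16.5→17.5]: (2.34+1.98)/2 × 1 = 2.16
  [17.5→20.5]: (1.98+1.19)/2 × 3 = 4.755
  Sum = 225.875 µg/mL·hr
Extrapolated tail: C_last / k_e = 1.19 / 0.169 = 7.041
AUC_0→∞ = 225.875 + 7.041 = 232.916 µg/mL·hr

AUC = 232.9 µg/mL·hr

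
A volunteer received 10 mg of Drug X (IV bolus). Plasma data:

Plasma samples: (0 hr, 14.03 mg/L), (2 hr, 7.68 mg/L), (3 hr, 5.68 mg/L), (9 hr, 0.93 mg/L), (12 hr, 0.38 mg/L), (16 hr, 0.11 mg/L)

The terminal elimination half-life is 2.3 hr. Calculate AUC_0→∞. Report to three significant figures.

Trapezoidal AUC_0→16:
  [0→2]: (14.03+7.68)/2 × 2 = 21.71
  [2→3]: (7.68+5.68)/2 × 1 = 6.68
  [3→9]: (5.68+0.93)/2 × 6 = 19.83
  [9→12]: (0.93+0.38)/2 × 3 = 1.965
  [12→16]: (0.38+0.11)/2 × 4 = 0.98
  Sum = 51.165 mg/L·hr
k_e = ln2 / t½ = 0.693147 / 2.3 = 0.3014 hr^-1
Extrapolated tail: C_last / k_e = 0.11 / 0.3014 = 0.365
AUC_0→∞ = 51.165 + 0.365 = 51.53 mg/L·hr

AUC = 51.5 mg/L·hr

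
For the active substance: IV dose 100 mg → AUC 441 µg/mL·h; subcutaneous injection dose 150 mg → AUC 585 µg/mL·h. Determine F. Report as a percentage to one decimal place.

F = 88.4%

F = (AUC_ev / D_ev) / (AUC_iv / D_iv)
  = (585/150) / (441/100)
  = 3.9 / 4.41 = 0.8844
  = 88.44%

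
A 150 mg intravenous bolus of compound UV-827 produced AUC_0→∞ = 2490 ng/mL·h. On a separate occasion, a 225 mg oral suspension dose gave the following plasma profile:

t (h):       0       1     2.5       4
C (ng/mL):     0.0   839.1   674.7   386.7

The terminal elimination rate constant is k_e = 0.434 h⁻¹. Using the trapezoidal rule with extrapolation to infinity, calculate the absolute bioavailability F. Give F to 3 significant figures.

F = 0.868

Trapezoidal AUC_0→4 (oral suspension):
  [0→1]: (0.0+839.1)/2 × 1 = 419.55
  [1→2.5]: (839.1+674.7)/2 × 1.5 = 1135.35
  [2.5→4]: (674.7+386.7)/2 × 1.5 = 796.05
  Sum = 2350.95 ng/mL·h
Tail: C_last/k_e = 386.7/0.434 = 891.014
AUC_0→∞ (oral suspension) = 2350.95 + 891.014 = 3241.964 ng/mL·h
F = (AUC_ev/D_ev)/(AUC_iv/D_iv) = (3241.964/225)/(2490/150) = 14.4087/16.6 = 0.8680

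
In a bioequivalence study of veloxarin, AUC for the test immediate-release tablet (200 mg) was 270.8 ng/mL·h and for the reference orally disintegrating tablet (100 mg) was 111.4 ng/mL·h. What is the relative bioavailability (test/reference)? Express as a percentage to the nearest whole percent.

F_rel = 122%

F_rel = (AUC_test/D_test) / (AUC_ref/D_ref)
      = (270.8/200) / (111.4/100)
      = 1.354 / 1.114 = 1.2154 = 121.54%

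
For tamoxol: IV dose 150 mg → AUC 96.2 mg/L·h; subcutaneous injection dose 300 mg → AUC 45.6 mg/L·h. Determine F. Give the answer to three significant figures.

F = 0.237

F = (AUC_ev / D_ev) / (AUC_iv / D_iv)
  = (45.6/300) / (96.2/150)
  = 0.152 / 0.641333 = 0.2370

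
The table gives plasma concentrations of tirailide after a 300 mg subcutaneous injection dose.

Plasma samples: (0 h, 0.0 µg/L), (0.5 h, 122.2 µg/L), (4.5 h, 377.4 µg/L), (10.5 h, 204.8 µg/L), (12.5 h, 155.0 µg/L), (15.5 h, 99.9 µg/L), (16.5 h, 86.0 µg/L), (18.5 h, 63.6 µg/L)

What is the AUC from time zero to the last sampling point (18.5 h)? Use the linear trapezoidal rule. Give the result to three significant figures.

Trapezoidal AUC_0→18.5:
  [0→0.5]: (0.0+122.2)/2 × 0.5 = 30.55
  [0.5→4.5]: (122.2+377.4)/2 × 4 = 999.2
  [4.5→10.5]: (377.4+204.8)/2 × 6 = 1746.6
  [10.5→12.5]: (204.8+155.0)/2 × 2 = 359.8
  [12.5→15.5]: (155.0+99.9)/2 × 3 = 382.35
  [15.5→16.5]: (99.9+86.0)/2 × 1 = 92.95
  [16.5→18.5]: (86.0+63.6)/2 × 2 = 149.6
  Sum = 3761.05 µg/L·h

AUC = 3760 µg/L·h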